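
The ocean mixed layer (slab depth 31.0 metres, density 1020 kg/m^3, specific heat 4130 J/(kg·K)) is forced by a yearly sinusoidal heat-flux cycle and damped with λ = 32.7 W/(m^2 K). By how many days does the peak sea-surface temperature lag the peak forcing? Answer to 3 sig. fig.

Areal heat capacity C = ρ c_p D = 1020 × 4130 × 31.0 = 1.31×10^8 J m⁻² K⁻¹.
ω = 2π / 3.15×10^7 s = 1.99×10^-7 s⁻¹.
Phase lag φ = arctan(Cω/λ) = arctan(26.0/32.7) = 0.672 rad.
Time lag = φ / ω = 0.672 / 1.99×10^-7 = 3.37×10^6 s = 39.0 days.

39.0 days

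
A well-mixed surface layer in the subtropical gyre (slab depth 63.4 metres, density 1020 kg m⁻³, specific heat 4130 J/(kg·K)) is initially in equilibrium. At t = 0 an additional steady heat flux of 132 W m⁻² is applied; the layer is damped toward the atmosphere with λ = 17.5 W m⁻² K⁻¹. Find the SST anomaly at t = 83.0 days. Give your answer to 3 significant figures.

Areal heat capacity C = ρ c_p D = 1020 × 4130 × 63.4 = 2.67×10^8 J/(m^2 K).
τ = C / λ = 2.67×10^8 / 17.5 = 1.53×10^7 s.
Equilibrium anomaly ΔT_eq = F / λ = 132 / 17.5 = 7.54 K.
t = 83.0 days = 7.17×10^6 s, so t/τ = 0.470.
ΔT(t) = ΔT_eq (1 − e^(−t/τ)) = 7.54 × (1 − e^−0.470) = 2.83 K.

2.83 K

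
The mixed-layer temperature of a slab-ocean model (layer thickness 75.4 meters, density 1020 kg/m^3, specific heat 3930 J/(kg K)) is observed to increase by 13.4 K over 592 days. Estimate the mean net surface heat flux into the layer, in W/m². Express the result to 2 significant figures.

79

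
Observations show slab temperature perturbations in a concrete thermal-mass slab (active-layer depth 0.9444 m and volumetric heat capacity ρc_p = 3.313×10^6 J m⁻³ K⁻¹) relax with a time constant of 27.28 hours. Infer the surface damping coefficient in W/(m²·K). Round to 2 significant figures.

32

Areal heat capacity C = ρc_p × D = 3.313×10^6 × 0.9444 = 3.13×10^6 J/(m²·K).
τ = 27.28 hours = 98200 s.
λ = C / τ = 3.13×10^6 / 98200 = 31.9 W/(m²·K).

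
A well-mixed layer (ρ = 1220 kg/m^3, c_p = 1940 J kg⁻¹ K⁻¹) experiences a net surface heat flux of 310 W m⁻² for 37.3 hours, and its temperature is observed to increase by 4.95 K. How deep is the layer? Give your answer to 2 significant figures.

3.6 m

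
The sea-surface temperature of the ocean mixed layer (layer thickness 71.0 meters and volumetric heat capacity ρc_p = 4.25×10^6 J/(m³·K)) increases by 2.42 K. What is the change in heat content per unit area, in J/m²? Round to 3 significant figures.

7.30×10^8

Areal heat capacity C = ρc_p × D = 4.25×10^6 × 71.0 = 3.02×10^8 J/(m²·K).
ΔQ = C ΔT = 3.02×10^8 × 2.42 = 7.30×10^8 J/m².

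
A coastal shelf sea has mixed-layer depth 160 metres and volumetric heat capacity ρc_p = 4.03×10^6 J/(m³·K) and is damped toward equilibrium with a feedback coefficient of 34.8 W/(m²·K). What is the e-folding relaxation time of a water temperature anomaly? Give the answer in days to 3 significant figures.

214 days

Areal heat capacity C = ρc_p × D = 4.03×10^6 × 160 = 6.45×10^8 J/(m^2 K).
Relaxation time τ = C / λ = 6.45×10^8 / 34.8 = 1.85×10^7 s.
In days: 1.85×10^7 s / (86400 s/day) = 214 days.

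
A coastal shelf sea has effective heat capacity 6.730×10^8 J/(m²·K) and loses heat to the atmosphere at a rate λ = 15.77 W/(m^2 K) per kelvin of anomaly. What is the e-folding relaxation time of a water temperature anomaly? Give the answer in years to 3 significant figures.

Areal heat capacity C = 6.730×10^8 J/(m²·K) (given).
Relaxation time τ = C / λ = 6.73×10^8 / 15.77 = 4.27×10^7 s.
In years: 4.27×10^7 s / (3.156×10^7 s/year) = 1.35 years.

1.35 years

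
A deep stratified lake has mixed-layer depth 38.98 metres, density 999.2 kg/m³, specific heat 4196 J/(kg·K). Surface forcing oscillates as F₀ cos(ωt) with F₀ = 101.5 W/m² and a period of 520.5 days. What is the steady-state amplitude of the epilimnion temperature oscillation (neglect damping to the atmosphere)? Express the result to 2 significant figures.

4.4 K

Areal heat capacity C = ρ c_p D = 999.2 × 4196 × 38.98 = 1.63×10^8 J m⁻² K⁻¹.
Angular frequency ω = 2π / T = 2π / 4.50×10^7 s = 1.40×10^-7 s⁻¹.
Cω = 1.63×10^8 × 1.40×10^-7 = 22.8 W/(m²·K).
Amplitude A = F₀ / (Cω) = 101.5 / 22.8 = 4.45 K.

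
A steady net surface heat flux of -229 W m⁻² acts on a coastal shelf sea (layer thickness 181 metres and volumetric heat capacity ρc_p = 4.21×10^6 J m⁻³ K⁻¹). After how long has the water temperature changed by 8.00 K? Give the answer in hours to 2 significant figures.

7400 hours

Areal heat capacity C = ρc_p × D = 4.21×10^6 × 181 = 7.62×10^8 J m⁻² K⁻¹.
Time required: Δt = C ΔT / F = 7.62×10^8 × -8.00 / -229 = 2.66×10^7 s.
In hours: 2.66×10^7 s / (3600 s/hour) = 7390 hours.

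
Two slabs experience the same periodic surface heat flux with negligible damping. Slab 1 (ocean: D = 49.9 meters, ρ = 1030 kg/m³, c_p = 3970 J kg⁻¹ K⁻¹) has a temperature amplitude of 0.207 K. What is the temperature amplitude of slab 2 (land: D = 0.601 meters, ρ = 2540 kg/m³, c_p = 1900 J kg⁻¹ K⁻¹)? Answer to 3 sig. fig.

C_ocean = 2.04×10^8 J/(m²·K); C_land = 2.90×10^6 J/(m²·K).
A ∝ 1/C ⇒ A_land = A_ocean × C_ocean/C_land = 0.207 × 70.4 = 14.6 K.

14.6 K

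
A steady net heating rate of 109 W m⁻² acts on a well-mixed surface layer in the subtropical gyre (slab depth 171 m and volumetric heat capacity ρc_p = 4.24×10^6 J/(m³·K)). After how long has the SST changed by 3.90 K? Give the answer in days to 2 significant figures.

300 days

Areal heat capacity C = ρc_p × D = 4.24×10^6 × 171 = 7.25×10^8 J/(m²·K).
Time required: Δt = C ΔT / F = 7.25×10^8 × 3.90 / 109 = 2.59×10^7 s.
In days: 2.59×10^7 s / (86400 s/day) = 300 days.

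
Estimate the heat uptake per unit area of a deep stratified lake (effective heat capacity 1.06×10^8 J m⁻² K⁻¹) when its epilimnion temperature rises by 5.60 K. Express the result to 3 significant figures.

5.94×10^8

Areal heat capacity C = 1.06×10^8 J m⁻² K⁻¹ (given).
ΔQ = C ΔT = 1.06×10^8 × 5.60 = 5.94×10^8 J/m².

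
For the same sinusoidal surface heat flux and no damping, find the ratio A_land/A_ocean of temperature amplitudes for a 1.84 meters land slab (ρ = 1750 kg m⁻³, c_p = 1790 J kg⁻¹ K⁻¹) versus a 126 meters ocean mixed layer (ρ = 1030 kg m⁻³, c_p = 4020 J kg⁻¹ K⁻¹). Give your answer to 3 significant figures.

90.5

C_ocean = 1030 × 4020 × 126 = 5.22×10^8 J/(m²·K).
C_land = 1750 × 1790 × 1.84 = 5.76×10^6 J/(m²·K).
Undamped amplitude ∝ 1/C, so A_land/A_ocean = C_ocean/C_land = 90.5.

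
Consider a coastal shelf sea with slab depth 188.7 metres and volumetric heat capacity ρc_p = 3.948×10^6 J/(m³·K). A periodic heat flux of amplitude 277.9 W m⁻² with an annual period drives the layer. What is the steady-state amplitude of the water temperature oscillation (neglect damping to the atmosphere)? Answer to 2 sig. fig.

1.9 K

Areal heat capacity C = ρc_p × D = 3.948×10^6 × 188.7 = 7.45×10^8 J/(m²·K).
Angular frequency ω = 2π / T = 2π / 3.15×10^7 s = 1.99×10^-7 s⁻¹.
Cω = 7.45×10^8 × 1.99×10^-7 = 148 W/(m²·K).
Amplitude A = F₀ / (Cω) = 277.9 / 148 = 1.87 K.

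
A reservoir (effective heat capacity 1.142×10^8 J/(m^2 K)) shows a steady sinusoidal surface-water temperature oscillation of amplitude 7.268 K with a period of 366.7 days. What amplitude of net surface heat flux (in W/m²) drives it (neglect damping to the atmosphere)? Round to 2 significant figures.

Areal heat capacity C = 1.142×10^8 J/(m^2 K) (given).
ω = 2π / 3.17×10^7 s = 1.98×10^-7 s⁻¹.
Cω = 1.14×10^8 × 1.98×10^-7 = 22.6 W/(m²·K).
F₀ = A × Cω = 7.268 × 22.6 = 165 W/m².

160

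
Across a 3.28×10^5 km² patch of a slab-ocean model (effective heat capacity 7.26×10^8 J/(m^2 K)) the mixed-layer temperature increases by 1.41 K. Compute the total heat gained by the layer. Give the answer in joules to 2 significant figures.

Areal heat capacity C = 7.26×10^8 J/(m^2 K) (given).
Heat per unit area: q = C ΔT = 7.26×10^8 × 1.41 = 1.02×10^9 J/m².
Total heat: Q = q × A = 1.02×10^9 × (3.28×10^5 × 10⁶ m²) = 3.36×10^20 J.

3.4×10^20 J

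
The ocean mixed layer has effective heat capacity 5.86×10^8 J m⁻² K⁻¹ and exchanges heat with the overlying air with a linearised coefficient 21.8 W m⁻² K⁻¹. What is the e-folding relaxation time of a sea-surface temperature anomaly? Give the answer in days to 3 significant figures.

311 days

Areal heat capacity C = 5.86×10^8 J m⁻² K⁻¹ (given).
Relaxation time τ = C / λ = 5.86×10^8 / 21.8 = 2.69×10^7 s.
In days: 2.69×10^7 s / (86400 s/day) = 311 days.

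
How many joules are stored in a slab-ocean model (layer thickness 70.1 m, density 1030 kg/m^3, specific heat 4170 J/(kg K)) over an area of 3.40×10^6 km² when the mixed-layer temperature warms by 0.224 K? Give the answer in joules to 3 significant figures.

2.29×10^20 J

Areal heat capacity C = ρ c_p D = 1030 × 4170 × 70.1 = 3.01×10^8 J m⁻² K⁻¹.
Heat per unit area: q = C ΔT = 3.01×10^8 × 0.224 = 6.74×10^7 J/m².
Total heat: Q = q × A = 6.74×10^7 × (3.40×10^6 × 10⁶ m²) = 2.29×10^20 J.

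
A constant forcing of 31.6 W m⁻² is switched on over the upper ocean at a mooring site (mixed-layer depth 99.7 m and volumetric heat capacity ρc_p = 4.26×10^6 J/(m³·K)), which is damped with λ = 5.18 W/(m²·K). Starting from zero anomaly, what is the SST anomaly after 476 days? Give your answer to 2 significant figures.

Areal heat capacity C = ρc_p × D = 4.26×10^6 × 99.7 = 4.25×10^8 J m⁻² K⁻¹.
τ = C / λ = 4.25×10^8 / 5.18 = 8.20×10^7 s.
Equilibrium anomaly ΔT_eq = F / λ = 31.6 / 5.18 = 6.10 K.
t = 476 days = 4.11×10^7 s, so t/τ = 0.502.
ΔT(t) = ΔT_eq (1 − e^(−t/τ)) = 6.10 × (1 − e^−0.502) = 2.41 K.

2.4 K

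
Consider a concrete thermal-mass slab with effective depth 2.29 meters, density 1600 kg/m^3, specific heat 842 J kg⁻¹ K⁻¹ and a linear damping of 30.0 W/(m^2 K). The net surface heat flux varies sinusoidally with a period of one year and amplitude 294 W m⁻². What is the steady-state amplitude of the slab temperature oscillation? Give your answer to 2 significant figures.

Areal heat capacity C = ρ c_p D = 1600 × 842 × 2.29 = 3.09×10^6 J m⁻² K⁻¹.
Angular frequency ω = 2π / T = 2π / 3.15×10^7 s = 1.99×10^-7 s⁻¹.
√((Cω)² + λ²) = √((0.615)² + 30.0²) = 30.0 W/(m²·K).
Amplitude A = F₀ / √((Cω)²+λ²) = 294 / 30.0 = 9.80 K.

9.8 K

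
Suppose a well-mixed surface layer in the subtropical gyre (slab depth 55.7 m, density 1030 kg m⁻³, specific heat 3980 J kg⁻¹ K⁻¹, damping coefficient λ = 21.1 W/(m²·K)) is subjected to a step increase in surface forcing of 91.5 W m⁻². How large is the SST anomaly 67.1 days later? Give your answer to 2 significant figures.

Areal heat capacity C = ρ c_p D = 1030 × 3980 × 55.7 = 2.28×10^8 J/(m^2 K).
τ = C / λ = 2.28×10^8 / 21.1 = 1.08×10^7 s.
Equilibrium anomaly ΔT_eq = F / λ = 91.5 / 21.1 = 4.34 K.
t = 67.1 days = 5.80×10^6 s, so t/τ = 0.536.
ΔT(t) = ΔT_eq (1 − e^(−t/τ)) = 4.34 × (1 − e^−0.536) = 1.80 K.

1.8 K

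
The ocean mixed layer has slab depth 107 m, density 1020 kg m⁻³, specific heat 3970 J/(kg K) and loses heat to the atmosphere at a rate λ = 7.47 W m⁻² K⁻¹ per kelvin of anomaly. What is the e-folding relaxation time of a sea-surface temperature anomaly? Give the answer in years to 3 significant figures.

1.84 years

Areal heat capacity C = ρ c_p D = 1020 × 3970 × 107 = 4.33×10^8 J/(m²·K).
Relaxation time τ = C / λ = 4.33×10^8 / 7.47 = 5.80×10^7 s.
In years: 5.80×10^7 s / (3.156×10^7 s/year) = 1.84 years.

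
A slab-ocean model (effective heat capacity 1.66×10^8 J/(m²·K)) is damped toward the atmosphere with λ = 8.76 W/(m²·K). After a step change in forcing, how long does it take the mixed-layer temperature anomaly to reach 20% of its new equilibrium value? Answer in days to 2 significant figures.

Areal heat capacity C = 1.66×10^8 J/(m²·K) (given).
τ = C / λ = 1.66×10^8 / 8.76 = 1.89×10^7 s.
Fraction reached: 1 − e^(−t/τ) = 0.20 ⇒ t = −τ ln(1 − 0.20) = τ × 0.223.
t = 4.23×10^6 s = 48.9 days.

49 days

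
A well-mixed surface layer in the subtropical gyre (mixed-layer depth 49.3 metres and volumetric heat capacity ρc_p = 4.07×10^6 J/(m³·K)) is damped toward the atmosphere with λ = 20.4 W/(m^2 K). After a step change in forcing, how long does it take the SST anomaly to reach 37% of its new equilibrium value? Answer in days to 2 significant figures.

53 days

Areal heat capacity C = ρc_p × D = 4.07×10^6 × 49.3 = 2.01×10^8 J/(m²·K).
τ = C / λ = 2.01×10^8 / 20.4 = 9.84×10^6 s.
Fraction reached: 1 − e^(−t/τ) = 0.37 ⇒ t = −τ ln(1 − 0.37) = τ × 0.462.
t = 4.54×10^6 s = 52.6 days.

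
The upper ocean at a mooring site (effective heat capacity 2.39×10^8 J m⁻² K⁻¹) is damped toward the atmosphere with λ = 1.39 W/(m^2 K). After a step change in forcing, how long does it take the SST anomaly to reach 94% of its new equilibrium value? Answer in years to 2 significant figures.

15 years

Areal heat capacity C = 2.39×10^8 J m⁻² K⁻¹ (given).
τ = C / λ = 2.39×10^8 / 1.39 = 1.72×10^8 s.
Fraction reached: 1 − e^(−t/τ) = 0.94 ⇒ t = −τ ln(1 − 0.94) = τ × 2.81.
t = 4.84×10^8 s = 15.3 years.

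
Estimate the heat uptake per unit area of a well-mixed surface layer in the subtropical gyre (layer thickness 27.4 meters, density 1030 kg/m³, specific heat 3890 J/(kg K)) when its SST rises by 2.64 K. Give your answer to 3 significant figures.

Areal heat capacity C = ρ c_p D = 1030 × 3890 × 27.4 = 1.10×10^8 J m⁻² K⁻¹.
ΔQ = C ΔT = 1.10×10^8 × 2.64 = 2.90×10^8 J/m².

2.90×10^8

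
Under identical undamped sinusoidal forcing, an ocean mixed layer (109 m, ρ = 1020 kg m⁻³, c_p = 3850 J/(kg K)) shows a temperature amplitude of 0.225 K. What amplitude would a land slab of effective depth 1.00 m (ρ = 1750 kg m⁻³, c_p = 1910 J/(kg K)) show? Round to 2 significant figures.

C_ocean = 4.28×10^8 J/(m²·K); C_land = 3.34×10^6 J/(m²·K).
A ∝ 1/C ⇒ A_land = A_ocean × C_ocean/C_land = 0.225 × 128 = 28.8 K.

29 K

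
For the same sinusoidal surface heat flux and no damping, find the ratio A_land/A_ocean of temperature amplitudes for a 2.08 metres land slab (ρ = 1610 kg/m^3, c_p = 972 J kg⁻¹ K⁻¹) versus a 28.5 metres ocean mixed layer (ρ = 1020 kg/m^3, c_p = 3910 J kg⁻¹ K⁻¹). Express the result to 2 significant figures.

35

C_ocean = 1020 × 3910 × 28.5 = 1.14×10^8 J/(m²·K).
C_land = 1610 × 972 × 2.08 = 3.26×10^6 J/(m²·K).
Undamped amplitude ∝ 1/C, so A_land/A_ocean = C_ocean/C_land = 34.9.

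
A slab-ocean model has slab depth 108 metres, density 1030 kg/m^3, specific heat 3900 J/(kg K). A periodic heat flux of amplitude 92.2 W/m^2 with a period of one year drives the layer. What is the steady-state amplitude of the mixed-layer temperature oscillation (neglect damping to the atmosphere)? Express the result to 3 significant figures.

1.07 K

Areal heat capacity C = ρ c_p D = 1030 × 3900 × 108 = 4.34×10^8 J m⁻² K⁻¹.
Angular frequency ω = 2π / T = 2π / 3.15×10^7 s = 1.99×10^-7 s⁻¹.
Cω = 4.34×10^8 × 1.99×10^-7 = 86.4 W/(m²·K).
Amplitude A = F₀ / (Cω) = 92.2 / 86.4 = 1.07 K.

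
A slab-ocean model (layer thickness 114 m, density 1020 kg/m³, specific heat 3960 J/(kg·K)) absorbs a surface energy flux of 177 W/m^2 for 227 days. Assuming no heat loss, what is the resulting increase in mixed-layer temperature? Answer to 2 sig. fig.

7.5 K

Areal heat capacity C = ρ c_p D = 1020 × 3960 × 114 = 4.60×10^8 J/(m²·K).
Net heat input Q = F Δt = 177 × (227 days × 86400 s/day) = 3.47×10^9 J/m².
ΔT = Q / C = 3.47×10^9 / 4.60×10^8 = 7.54 K.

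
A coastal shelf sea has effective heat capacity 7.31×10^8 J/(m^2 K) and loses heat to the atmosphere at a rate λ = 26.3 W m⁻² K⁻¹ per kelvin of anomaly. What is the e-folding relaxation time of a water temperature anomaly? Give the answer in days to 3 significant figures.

Areal heat capacity C = 7.31×10^8 J/(m^2 K) (given).
Relaxation time τ = C / λ = 7.31×10^8 / 26.3 = 2.78×10^7 s.
In days: 2.78×10^7 s / (86400 s/day) = 322 days.

322 days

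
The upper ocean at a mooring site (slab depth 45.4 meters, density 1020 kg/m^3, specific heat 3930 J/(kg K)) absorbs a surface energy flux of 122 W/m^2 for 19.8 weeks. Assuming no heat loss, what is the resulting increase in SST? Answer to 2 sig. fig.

Areal heat capacity C = ρ c_p D = 1020 × 3930 × 45.4 = 1.82×10^8 J/(m²·K).
Net heat input Q = F Δt = 122 × (19.8 weeks × 6.048×10^5 s/week) = 1.46×10^9 J/m².
ΔT = Q / C = 1.46×10^9 / 1.82×10^8 = 8.03 K.

8.0 K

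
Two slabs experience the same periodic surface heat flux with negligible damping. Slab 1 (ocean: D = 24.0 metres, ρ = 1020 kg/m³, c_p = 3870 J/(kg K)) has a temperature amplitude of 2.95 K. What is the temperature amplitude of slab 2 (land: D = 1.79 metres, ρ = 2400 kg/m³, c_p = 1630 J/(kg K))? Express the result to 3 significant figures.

39.9 K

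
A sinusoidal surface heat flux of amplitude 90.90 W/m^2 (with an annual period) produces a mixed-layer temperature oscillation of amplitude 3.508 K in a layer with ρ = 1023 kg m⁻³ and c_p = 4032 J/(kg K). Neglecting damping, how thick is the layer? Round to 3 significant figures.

31.5 m

ω = 2π / 3.15×10^7 s = 1.99×10^-7 s⁻¹.
Required C = F₀ / (A ω) = 90.90 / (3.508 × 1.99×10^-7) = 1.30×10^8 J/(m²·K).
D = C / (ρ c_p) = 1.30×10^8 / (1023 × 4032) = 31.5 m.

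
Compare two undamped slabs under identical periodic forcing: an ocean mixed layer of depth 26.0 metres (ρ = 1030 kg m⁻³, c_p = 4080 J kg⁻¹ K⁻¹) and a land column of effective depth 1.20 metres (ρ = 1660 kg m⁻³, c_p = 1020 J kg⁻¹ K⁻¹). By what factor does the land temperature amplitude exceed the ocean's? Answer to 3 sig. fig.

C_ocean = 1030 × 4080 × 26.0 = 1.09×10^8 J/(m²·K).
C_land = 1660 × 1020 × 1.20 = 2.03×10^6 J/(m²·K).
Undamped amplitude ∝ 1/C, so A_land/A_ocean = C_ocean/C_land = 53.8.

53.8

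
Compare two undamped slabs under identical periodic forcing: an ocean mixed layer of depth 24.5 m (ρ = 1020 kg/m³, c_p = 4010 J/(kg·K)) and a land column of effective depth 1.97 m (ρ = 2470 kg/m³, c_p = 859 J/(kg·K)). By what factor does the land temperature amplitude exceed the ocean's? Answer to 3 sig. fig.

C_ocean = 1020 × 4010 × 24.5 = 1.00×10^8 J/(m²·K).
C_land = 2470 × 859 × 1.97 = 4.18×10^6 J/(m²·K).
Undamped amplitude ∝ 1/C, so A_land/A_ocean = C_ocean/C_land = 24.0.

24.0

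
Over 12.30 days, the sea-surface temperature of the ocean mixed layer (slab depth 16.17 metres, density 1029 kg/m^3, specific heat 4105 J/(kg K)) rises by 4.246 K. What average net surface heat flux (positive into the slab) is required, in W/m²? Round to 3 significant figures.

273

Areal heat capacity C = ρ c_p D = 1029 × 4105 × 16.17 = 6.83×10^7 J/(m²·K).
Required heat per unit area: Q = C ΔT = 6.83×10^7 × 4.246 = 2.90×10^8 J/m².
Flux F = Q / Δt = 2.90×10^8 / 1.06×10^6 s = 273 W/m².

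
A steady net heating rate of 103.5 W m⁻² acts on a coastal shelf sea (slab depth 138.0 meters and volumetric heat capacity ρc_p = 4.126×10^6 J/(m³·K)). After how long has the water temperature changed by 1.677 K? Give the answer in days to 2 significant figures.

Areal heat capacity C = ρc_p × D = 4.126×10^6 × 138.0 = 5.69×10^8 J/(m^2 K).
Time required: Δt = C ΔT / F = 5.69×10^8 × 1.677 / 103.5 = 9.23×10^6 s.
In days: 9.23×10^6 s / (86400 s/day) = 107 days.

110 days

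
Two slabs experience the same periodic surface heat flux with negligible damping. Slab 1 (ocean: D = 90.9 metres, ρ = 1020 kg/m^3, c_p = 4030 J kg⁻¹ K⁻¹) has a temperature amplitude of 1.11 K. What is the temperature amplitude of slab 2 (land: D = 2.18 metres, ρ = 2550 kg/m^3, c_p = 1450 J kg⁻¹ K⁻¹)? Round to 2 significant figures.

C_ocean = 3.74×10^8 J/(m²·K); C_land = 8.06×10^6 J/(m²·K).
A ∝ 1/C ⇒ A_land = A_ocean × C_ocean/C_land = 1.11 × 46.4 = 51.5 K.

51 K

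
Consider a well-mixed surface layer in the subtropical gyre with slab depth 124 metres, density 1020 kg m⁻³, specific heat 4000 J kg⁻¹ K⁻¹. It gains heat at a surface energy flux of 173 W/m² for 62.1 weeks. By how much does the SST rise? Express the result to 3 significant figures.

12.8 K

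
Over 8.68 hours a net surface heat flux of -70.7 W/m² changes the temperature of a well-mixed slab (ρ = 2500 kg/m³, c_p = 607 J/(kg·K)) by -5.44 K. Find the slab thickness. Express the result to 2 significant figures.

0.27 m

Heat input Q = F Δt = -70.7 × 31200 s = -2.21×10^6 J/m².
Required areal heat capacity C = Q / ΔT = 4.06×10^5 J/(m²·K).
Depth D = C / (ρ c_p) = 4.06×10^5 / (2500 × 607) = 0.268 m.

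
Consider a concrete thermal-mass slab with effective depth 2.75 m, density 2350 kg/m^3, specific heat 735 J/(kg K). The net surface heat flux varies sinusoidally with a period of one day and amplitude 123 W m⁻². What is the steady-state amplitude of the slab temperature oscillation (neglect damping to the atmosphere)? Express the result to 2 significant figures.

0.36 K

Areal heat capacity C = ρ c_p D = 2350 × 735 × 2.75 = 4.75×10^6 J/(m^2 K).
Angular frequency ω = 2π / T = 2π / 86400 s = 7.27×10^-5 s⁻¹.
Cω = 4.75×10^6 × 7.27×10^-5 = 345 W/(m²·K).
Amplitude A = F₀ / (Cω) = 123 / 345 = 0.356 K.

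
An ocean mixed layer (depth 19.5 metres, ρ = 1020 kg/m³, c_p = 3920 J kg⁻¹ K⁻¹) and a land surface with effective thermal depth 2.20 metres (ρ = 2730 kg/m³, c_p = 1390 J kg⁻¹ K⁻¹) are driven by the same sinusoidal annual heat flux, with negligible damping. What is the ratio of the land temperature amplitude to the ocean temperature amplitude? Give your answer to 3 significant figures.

9.34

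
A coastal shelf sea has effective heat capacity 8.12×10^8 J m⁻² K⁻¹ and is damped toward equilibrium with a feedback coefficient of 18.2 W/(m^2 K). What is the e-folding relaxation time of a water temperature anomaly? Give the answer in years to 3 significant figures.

Areal heat capacity C = 8.12×10^8 J m⁻² K⁻¹ (given).
Relaxation time τ = C / λ = 8.12×10^8 / 18.2 = 4.46×10^7 s.
In years: 4.46×10^7 s / (3.156×10^7 s/year) = 1.41 years.

1.41 years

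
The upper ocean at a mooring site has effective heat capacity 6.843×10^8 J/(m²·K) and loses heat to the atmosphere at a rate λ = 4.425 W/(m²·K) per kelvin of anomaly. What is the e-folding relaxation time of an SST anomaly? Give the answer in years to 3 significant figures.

Areal heat capacity C = 6.843×10^8 J/(m²·K) (given).
Relaxation time τ = C / λ = 6.84×10^8 / 4.425 = 1.55×10^8 s.
In years: 1.55×10^8 s / (3.156×10^7 s/year) = 4.90 years.

4.90 years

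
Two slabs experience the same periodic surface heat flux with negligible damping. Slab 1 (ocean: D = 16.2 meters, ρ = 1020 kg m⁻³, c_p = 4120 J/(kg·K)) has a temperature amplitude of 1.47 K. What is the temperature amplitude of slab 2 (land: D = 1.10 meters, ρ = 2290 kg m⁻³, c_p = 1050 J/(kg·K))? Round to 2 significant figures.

C_ocean = 6.81×10^7 J/(m²·K); C_land = 2.64×10^6 J/(m²·K).
A ∝ 1/C ⇒ A_land = A_ocean × C_ocean/C_land = 1.47 × 25.7 = 37.8 K.

38 K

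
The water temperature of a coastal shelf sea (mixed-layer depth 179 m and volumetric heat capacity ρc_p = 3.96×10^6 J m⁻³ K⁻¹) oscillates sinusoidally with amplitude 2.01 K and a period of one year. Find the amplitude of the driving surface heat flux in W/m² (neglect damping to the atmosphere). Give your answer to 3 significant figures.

284

Areal heat capacity C = ρc_p × D = 3.96×10^6 × 179 = 7.09×10^8 J/(m^2 K).
ω = 2π / 3.15×10^7 s = 1.99×10^-7 s⁻¹.
Cω = 7.09×10^8 × 1.99×10^-7 = 141 W/(m²·K).
F₀ = A × Cω = 2.01 × 141 = 284 W/m².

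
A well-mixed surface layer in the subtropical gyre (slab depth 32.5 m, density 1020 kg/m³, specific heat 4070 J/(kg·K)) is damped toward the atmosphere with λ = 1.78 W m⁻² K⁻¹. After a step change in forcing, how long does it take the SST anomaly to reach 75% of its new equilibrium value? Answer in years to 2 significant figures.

Areal heat capacity C = ρ c_p D = 1020 × 4070 × 32.5 = 1.35×10^8 J/(m^2 K).
τ = C / λ = 1.35×10^8 / 1.78 = 7.58×10^7 s.
Fraction reached: 1 − e^(−t/τ) = 0.75 ⇒ t = −τ ln(1 − 0.75) = τ × 1.39.
t = 1.05×10^8 s = 3.33 years.

3.3 years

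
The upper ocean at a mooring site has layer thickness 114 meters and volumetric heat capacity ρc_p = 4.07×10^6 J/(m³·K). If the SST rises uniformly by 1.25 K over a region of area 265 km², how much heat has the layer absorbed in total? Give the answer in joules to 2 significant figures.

Areal heat capacity C = ρc_p × D = 4.07×10^6 × 114 = 4.64×10^8 J/(m^2 K).
Heat per unit area: q = C ΔT = 4.64×10^8 × 1.25 = 5.80×10^8 J/m².
Total heat: Q = q × A = 5.80×10^8 × (265 × 10⁶ m²) = 1.54×10^17 J.

1.5×10^17 J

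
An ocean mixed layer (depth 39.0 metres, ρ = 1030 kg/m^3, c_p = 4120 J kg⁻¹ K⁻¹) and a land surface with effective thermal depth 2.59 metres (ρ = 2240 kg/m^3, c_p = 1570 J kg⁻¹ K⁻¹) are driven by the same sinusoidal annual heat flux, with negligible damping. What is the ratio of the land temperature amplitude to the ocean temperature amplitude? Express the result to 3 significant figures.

18.2

C_ocean = 1030 × 4120 × 39.0 = 1.66×10^8 J/(m²·K).
C_land = 2240 × 1570 × 2.59 = 9.11×10^6 J/(m²·K).
Undamped amplitude ∝ 1/C, so A_land/A_ocean = C_ocean/C_land = 18.2.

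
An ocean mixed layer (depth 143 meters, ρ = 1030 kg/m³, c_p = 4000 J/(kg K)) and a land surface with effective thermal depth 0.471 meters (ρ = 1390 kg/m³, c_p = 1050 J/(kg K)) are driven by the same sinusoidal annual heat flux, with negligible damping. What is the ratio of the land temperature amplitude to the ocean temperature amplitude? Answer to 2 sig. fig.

860

C_ocean = 1030 × 4000 × 143 = 5.89×10^8 J/(m²·K).
C_land = 1390 × 1050 × 0.471 = 6.87×10^5 J/(m²·K).
Undamped amplitude ∝ 1/C, so A_land/A_ocean = C_ocean/C_land = 857.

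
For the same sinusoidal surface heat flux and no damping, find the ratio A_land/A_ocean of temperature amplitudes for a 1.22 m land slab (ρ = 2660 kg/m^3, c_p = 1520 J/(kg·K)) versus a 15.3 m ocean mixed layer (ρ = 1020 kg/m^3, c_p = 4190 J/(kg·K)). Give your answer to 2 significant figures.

C_ocean = 1020 × 4190 × 15.3 = 6.54×10^7 J/(m²·K).
C_land = 2660 × 1520 × 1.22 = 4.93×10^6 J/(m²·K).
Undamped amplitude ∝ 1/C, so A_land/A_ocean = C_ocean/C_land = 13.3.

13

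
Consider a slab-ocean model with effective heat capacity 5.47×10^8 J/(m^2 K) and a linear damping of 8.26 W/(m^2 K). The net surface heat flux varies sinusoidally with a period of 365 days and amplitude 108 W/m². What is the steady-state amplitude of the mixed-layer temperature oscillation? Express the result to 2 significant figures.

Areal heat capacity C = 5.47×10^8 J/(m^2 K) (given).
Angular frequency ω = 2π / T = 2π / 3.15×10^7 s = 1.99×10^-7 s⁻¹.
√((Cω)² + λ²) = √((109)² + 8.26²) = 109 W/(m²·K).
Amplitude A = F₀ / √((Cω)²+λ²) = 108 / 109 = 0.988 K.

0.99 K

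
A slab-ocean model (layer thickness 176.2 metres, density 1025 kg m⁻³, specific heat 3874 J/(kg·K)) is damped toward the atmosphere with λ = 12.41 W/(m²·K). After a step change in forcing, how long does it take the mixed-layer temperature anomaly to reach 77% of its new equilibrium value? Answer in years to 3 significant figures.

Areal heat capacity C = ρ c_p D = 1025 × 3874 × 176.2 = 7.00×10^8 J/(m²·K).
τ = C / λ = 7.00×10^8 / 12.41 = 5.64×10^7 s.
Fraction reached: 1 − e^(−t/τ) = 0.77 ⇒ t = −τ ln(1 − 0.77) = τ × 1.47.
t = 8.29×10^7 s = 2.63 years.

2.63 years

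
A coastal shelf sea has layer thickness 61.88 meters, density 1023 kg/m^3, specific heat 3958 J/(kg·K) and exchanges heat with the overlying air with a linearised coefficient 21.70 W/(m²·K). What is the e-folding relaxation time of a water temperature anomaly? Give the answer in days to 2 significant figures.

130 days

Areal heat capacity C = ρ c_p D = 1023 × 3958 × 61.88 = 2.51×10^8 J m⁻² K⁻¹.
Relaxation time τ = C / λ = 2.51×10^8 / 21.70 = 1.15×10^7 s.
In days: 1.15×10^7 s / (86400 s/day) = 134 days.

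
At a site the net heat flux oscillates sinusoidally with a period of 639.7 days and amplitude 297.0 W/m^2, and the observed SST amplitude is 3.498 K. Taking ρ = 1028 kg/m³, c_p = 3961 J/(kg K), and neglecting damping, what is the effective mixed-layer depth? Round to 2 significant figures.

180 m

ω = 2π / 5.53×10^7 s = 1.14×10^-7 s⁻¹.
Required C = F₀ / (A ω) = 297.0 / (3.498 × 1.14×10^-7) = 7.47×10^8 J/(m²·K).
D = C / (ρ c_p) = 7.47×10^8 / (1028 × 3961) = 183 m.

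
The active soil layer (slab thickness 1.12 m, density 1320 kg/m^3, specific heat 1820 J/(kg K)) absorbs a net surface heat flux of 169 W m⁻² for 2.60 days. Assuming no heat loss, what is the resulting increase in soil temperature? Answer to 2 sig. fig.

Areal heat capacity C = ρ c_p D = 1320 × 1820 × 1.12 = 2.69×10^6 J m⁻² K⁻¹.
Net heat input Q = F Δt = 169 × (2.60 days × 86400 s/day) = 3.80×10^7 J/m².
ΔT = Q / C = 3.80×10^7 / 2.69×10^6 = 14.1 K.

14 K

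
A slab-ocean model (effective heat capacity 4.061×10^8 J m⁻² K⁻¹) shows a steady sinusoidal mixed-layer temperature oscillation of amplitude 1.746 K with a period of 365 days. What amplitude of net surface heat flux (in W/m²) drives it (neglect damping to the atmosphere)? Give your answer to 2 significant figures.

140

Areal heat capacity C = 4.061×10^8 J m⁻² K⁻¹ (given).
ω = 2π / 3.15×10^7 s = 1.99×10^-7 s⁻¹.
Cω = 4.06×10^8 × 1.99×10^-7 = 80.9 W/(m²·K).
F₀ = A × Cω = 1.746 × 80.9 = 141 W/m².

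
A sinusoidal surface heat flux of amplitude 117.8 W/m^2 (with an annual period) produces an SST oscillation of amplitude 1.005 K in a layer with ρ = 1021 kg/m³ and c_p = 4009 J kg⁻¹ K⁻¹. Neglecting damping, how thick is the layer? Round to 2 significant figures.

ω = 2π / 3.15×10^7 s = 1.99×10^-7 s⁻¹.
Required C = F₀ / (A ω) = 117.8 / (1.005 × 1.99×10^-7) = 5.88×10^8 J/(m²·K).
D = C / (ρ c_p) = 5.88×10^8 / (1021 × 4009) = 144 m.

140 m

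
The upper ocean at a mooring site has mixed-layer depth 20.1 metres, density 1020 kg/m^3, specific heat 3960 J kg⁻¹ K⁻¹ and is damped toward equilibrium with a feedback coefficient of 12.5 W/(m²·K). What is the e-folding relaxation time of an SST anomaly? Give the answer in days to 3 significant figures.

75.2 days

Areal heat capacity C = ρ c_p D = 1020 × 3960 × 20.1 = 8.12×10^7 J/(m²·K).
Relaxation time τ = C / λ = 8.12×10^7 / 12.5 = 6.50×10^6 s.
In days: 6.50×10^6 s / (86400 s/day) = 75.2 days.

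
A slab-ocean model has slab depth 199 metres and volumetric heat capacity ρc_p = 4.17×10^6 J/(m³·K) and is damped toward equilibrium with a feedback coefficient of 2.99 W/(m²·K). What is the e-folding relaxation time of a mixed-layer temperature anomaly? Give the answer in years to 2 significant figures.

8.8 years

Areal heat capacity C = ρc_p × D = 4.17×10^6 × 199 = 8.30×10^8 J/(m^2 K).
Relaxation time τ = C / λ = 8.30×10^8 / 2.99 = 2.78×10^8 s.
In years: 2.78×10^8 s / (3.156×10^7 s/year) = 8.79 years.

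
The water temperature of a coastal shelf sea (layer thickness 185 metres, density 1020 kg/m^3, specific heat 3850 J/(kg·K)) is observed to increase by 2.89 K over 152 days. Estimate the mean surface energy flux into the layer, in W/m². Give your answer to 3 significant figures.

Areal heat capacity C = ρ c_p D = 1020 × 3850 × 185 = 7.26×10^8 J/(m^2 K).
Required heat per unit area: Q = C ΔT = 7.26×10^8 × 2.89 = 2.10×10^9 J/m².
Flux F = Q / Δt = 2.10×10^9 / 1.31×10^7 s = 160 W/m².

160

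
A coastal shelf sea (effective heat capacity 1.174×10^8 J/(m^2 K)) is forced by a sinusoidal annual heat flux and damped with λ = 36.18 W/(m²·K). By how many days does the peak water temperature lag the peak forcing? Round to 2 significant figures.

33 days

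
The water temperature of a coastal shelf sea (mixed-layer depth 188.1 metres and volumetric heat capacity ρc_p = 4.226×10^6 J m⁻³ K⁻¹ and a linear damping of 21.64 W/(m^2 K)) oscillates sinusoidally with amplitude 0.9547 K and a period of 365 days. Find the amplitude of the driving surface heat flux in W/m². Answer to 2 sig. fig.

150

Areal heat capacity C = ρc_p × D = 4.226×10^6 × 188.1 = 7.95×10^8 J/(m²·K).
ω = 2π / 3.15×10^7 s = 1.99×10^-7 s⁻¹.
√((Cω)² + λ²) = √((158)² + 21.64²) = 160 W/(m²·K).
F₀ = A × √((Cω)²+λ²) = 0.9547 × 160 = 153 W/m².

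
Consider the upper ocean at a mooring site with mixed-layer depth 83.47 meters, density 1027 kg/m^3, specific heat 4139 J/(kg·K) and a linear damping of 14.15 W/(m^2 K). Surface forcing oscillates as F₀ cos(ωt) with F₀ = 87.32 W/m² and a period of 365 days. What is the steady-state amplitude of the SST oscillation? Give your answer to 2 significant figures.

1.2 K

Areal heat capacity C = ρ c_p D = 1027 × 4139 × 83.47 = 3.55×10^8 J m⁻² K⁻¹.
Angular frequency ω = 2π / T = 2π / 3.15×10^7 s = 1.99×10^-7 s⁻¹.
√((Cω)² + λ²) = √((70.7)² + 14.15²) = 72.1 W/(m²·K).
Amplitude A = F₀ / √((Cω)²+λ²) = 87.32 / 72.1 = 1.21 K.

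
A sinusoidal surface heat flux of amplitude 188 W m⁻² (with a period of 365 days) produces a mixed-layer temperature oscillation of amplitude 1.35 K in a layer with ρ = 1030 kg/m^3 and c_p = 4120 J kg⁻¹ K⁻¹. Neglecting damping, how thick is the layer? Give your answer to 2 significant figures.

160 m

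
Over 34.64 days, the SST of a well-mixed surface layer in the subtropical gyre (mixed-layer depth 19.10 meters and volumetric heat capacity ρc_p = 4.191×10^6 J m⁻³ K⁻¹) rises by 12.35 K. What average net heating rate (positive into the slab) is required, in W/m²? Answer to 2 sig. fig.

Areal heat capacity C = ρc_p × D = 4.191×10^6 × 19.10 = 8.00×10^7 J/(m²·K).
Required heat per unit area: Q = C ΔT = 8.00×10^7 × 12.35 = 9.89×10^8 J/m².
Flux F = Q / Δt = 9.89×10^8 / 2.99×10^6 s = 330 W/m².

330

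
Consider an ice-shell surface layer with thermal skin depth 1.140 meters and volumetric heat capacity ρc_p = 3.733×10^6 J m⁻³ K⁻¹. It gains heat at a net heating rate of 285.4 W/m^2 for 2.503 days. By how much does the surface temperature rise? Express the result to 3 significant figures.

Areal heat capacity C = ρc_p × D = 3.733×10^6 × 1.140 = 4.26×10^6 J/(m²·K).
Net heat input Q = F Δt = 285.4 × (2.503 days × 86400 s/day) = 6.17×10^7 J/m².
ΔT = Q / C = 6.17×10^7 / 4.26×10^6 = 14.5 K.

14.5 K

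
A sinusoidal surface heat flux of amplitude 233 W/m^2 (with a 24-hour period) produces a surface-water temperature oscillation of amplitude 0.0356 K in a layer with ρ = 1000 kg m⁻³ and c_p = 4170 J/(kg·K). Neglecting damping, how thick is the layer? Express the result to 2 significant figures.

ω = 2π / 86400 s = 7.27×10^-5 s⁻¹.
Required C = F₀ / (A ω) = 233 / (0.0356 × 7.27×10^-5) = 9.00×10^7 J/(m²·K).
D = C / (ρ c_p) = 9.00×10^7 / (1000 × 4170) = 21.6 m.

22 m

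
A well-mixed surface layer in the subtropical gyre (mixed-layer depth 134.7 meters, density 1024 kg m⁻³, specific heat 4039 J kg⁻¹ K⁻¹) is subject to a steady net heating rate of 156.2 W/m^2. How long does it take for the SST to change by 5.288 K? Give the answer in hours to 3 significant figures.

Areal heat capacity C = ρ c_p D = 1024 × 4039 × 134.7 = 5.57×10^8 J/(m²·K).
Time required: Δt = C ΔT / F = 5.57×10^8 × 5.288 / 156.2 = 1.89×10^7 s.
In hours: 1.89×10^7 s / (3600 s/hour) = 5240 hours.

5240 hours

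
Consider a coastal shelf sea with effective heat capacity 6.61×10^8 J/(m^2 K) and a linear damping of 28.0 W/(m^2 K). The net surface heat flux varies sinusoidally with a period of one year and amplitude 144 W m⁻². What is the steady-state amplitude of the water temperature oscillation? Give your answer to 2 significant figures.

Areal heat capacity C = 6.61×10^8 J/(m^2 K) (given).
Angular frequency ω = 2π / T = 2π / 3.15×10^7 s = 1.99×10^-7 s⁻¹.
√((Cω)² + λ²) = √((132)² + 28.0²) = 135 W/(m²·K).
Amplitude A = F₀ / √((Cω)²+λ²) = 144 / 135 = 1.07 K.

1.1 K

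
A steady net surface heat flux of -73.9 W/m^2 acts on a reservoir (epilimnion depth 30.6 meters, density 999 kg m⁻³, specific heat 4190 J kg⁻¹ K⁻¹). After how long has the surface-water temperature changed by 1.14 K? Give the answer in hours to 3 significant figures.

549 hours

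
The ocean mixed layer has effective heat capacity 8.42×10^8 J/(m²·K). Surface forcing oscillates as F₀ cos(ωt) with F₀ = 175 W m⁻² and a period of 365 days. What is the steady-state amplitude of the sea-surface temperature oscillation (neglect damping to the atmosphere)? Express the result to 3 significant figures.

Areal heat capacity C = 8.42×10^8 J/(m²·K) (given).
Angular frequency ω = 2π / T = 2π / 3.15×10^7 s = 1.99×10^-7 s⁻¹.
Cω = 8.42×10^8 × 1.99×10^-7 = 168 W/(m²·K).
Amplitude A = F₀ / (Cω) = 175 / 168 = 1.04 K.

1.04 K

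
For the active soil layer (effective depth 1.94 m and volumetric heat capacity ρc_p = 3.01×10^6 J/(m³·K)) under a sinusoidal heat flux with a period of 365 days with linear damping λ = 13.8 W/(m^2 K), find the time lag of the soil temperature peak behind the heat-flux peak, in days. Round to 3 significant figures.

Areal heat capacity C = ρc_p × D = 3.01×10^6 × 1.94 = 5.84×10^6 J/(m²·K).
ω = 2π / 3.15×10^7 s = 1.99×10^-7 s⁻¹.
Phase lag φ = arctan(Cω/λ) = arctan(1.16/13.8) = 0.0841 rad.
Time lag = φ / ω = 0.0841 / 1.99×10^-7 = 4.22×10^5 s = 4.89 days.

4.89 days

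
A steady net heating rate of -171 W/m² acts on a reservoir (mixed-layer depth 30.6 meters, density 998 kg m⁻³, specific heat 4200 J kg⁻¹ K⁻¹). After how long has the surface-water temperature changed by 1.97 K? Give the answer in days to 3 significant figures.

Areal heat capacity C = ρ c_p D = 998 × 4200 × 30.6 = 1.28×10^8 J m⁻² K⁻¹.
Time required: Δt = C ΔT / F = 1.28×10^8 × -1.97 / -171 = 1.48×10^6 s.
In days: 1.48×10^6 s / (86400 s/day) = 17.1 days.

17.1 days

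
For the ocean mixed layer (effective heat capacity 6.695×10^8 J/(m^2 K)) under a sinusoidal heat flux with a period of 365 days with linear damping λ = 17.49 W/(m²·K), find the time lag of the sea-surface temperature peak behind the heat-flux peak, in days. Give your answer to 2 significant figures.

Areal heat capacity C = 6.695×10^8 J/(m^2 K) (given).
ω = 2π / 3.15×10^7 s = 1.99×10^-7 s⁻¹.
Phase lag φ = arctan(Cω/λ) = arctan(133/17.49) = 1.44 rad.
Time lag = φ / ω = 1.44 / 1.99×10^-7 = 7.23×10^6 s = 83.7 days.

84 days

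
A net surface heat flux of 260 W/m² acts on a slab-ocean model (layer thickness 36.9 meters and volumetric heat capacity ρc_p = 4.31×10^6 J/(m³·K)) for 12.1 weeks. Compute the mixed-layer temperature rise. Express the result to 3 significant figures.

12.0 K

Areal heat capacity C = ρc_p × D = 4.31×10^6 × 36.9 = 1.59×10^8 J m⁻² K⁻¹.
Net heat input Q = F Δt = 260 × (12.1 weeks × 6.048×10^5 s/week) = 1.90×10^9 J/m².
ΔT = Q / C = 1.90×10^9 / 1.59×10^8 = 12.0 K.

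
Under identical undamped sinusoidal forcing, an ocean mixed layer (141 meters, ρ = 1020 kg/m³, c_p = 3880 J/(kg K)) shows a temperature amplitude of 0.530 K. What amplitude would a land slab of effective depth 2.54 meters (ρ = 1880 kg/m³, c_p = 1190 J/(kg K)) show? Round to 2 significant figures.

C_ocean = 5.58×10^8 J/(m²·K); C_land = 5.68×10^6 J/(m²·K).
A ∝ 1/C ⇒ A_land = A_ocean × C_ocean/C_land = 0.530 × 98.2 = 52.0 K.

52 K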